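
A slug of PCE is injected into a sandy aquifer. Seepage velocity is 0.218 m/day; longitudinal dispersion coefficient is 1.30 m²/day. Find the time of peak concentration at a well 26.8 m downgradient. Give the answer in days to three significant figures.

98.6 days

For the 1D instantaneous-source solution, setting ∂C/∂t = 0 at fixed x gives v²t² + 2Dt − x² = 0, so t = (√(D² + v²x²) − D)/v².
√(D² + v²x²) = √(1.30² + 0.218² × 26.8²) = 5.985; v² = 0.047524.
t = (5.985 − 1.30)/0.047524 = 98.6 days (vs. the pure-advection estimate x/v = 123 d).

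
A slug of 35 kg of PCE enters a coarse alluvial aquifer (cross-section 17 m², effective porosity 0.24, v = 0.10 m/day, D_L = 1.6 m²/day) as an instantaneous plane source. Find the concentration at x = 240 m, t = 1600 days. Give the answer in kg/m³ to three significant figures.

For an instantaneous plane source, C(x,t) = M/(n_e·A·√(4πDt)) · exp(−(x−vt)²/(4Dt)), with n_e·A the pore (flow) area.
Plume center vt = 0.10 × 1600 = 160 m, so the well at 240 m is 80 m downgradient of the peak.
√(4πDt) = 179.4 m, giving peak height M/(n_e·A·√(4πDt)) = 35/(0.24 × 17 × 179.4) = 0.04782 kg/m³.
(x−vt)²/(4Dt) = (80)²/(4 × 1.6 × 1600) = 0.6250; exp(−0.6250) = 0.5353.
C = 0.04782 × 0.5353 = 0.0256 kg/m³.

0.0256 kg/m³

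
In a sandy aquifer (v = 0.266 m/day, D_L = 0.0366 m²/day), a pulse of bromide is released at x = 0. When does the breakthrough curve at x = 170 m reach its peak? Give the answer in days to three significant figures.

For the 1D instantaneous-source solution, setting ∂C/∂t = 0 at fixed x gives v²t² + 2Dt − x² = 0, so t = (√(D² + v²x²) − D)/v².
√(D² + v²x²) = √(0.0366² + 0.266² × 170²) = 45.22; v² = 0.070756.
t = (45.22 − 0.0366)/0.070756 = 639 days (vs. the pure-advection estimate x/v = 639 d).

639 days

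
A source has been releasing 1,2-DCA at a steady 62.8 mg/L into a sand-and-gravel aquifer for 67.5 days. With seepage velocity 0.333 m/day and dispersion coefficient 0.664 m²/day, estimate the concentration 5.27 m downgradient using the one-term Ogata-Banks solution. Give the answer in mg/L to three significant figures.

For a continuous step input, C/C₀ ≈ ½·erfc((x−vt)/(2√(Dt))).
vt = 0.333 × 67.5 = 22.4775 m and 2√(Dt) = 2√(0.664 × 67.5) = 13.39 m.
Argument (x−vt)/(2√(Dt)) = (5.27 − 22.4775)/13.39 = -1.285; ½·erfc(-1.285) = 0.9654.
C = 62.8 × 0.9654 = 60.6 mg/L.

60.6 mg/L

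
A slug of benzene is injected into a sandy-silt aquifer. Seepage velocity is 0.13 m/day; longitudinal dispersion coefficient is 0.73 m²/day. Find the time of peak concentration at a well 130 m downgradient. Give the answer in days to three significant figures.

958 days

For the 1D instantaneous-source solution, setting ∂C/∂t = 0 at fixed x gives v²t² + 2Dt − x² = 0, so t = (√(D² + v²x²) − D)/v².
√(D² + v²x²) = √(0.73² + 0.13² × 130²) = 16.92; v² = 0.0169.
t = (16.92 − 0.73)/0.0169 = 958 days (vs. the pure-advection estimate x/v = 1000 d).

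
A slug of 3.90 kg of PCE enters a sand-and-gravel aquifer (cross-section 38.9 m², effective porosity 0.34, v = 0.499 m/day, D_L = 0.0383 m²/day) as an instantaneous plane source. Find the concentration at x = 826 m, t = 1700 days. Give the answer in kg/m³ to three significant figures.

For an instantaneous plane source, C(x,t) = M/(n_e·A·√(4πDt)) · exp(−(x−vt)²/(4Dt)), with n_e·A the pore (flow) area.
Plume center vt = 0.499 × 1700 = 848.3 m, so the well at 826 m is 22.3 m upgradient of the peak.
√(4πDt) = 28.60 m, giving peak height M/(n_e·A·√(4πDt)) = 3.90/(0.34 × 38.9 × 28.60) = 0.01031 kg/m³.
(x−vt)²/(4Dt) = (-22.3)²/(4 × 0.0383 × 1700) = 1.909; exp(−1.909) = 0.1482.
C = 0.01031 × 0.1482 = 0.00153 kg/m³.

0.00153 kg/m³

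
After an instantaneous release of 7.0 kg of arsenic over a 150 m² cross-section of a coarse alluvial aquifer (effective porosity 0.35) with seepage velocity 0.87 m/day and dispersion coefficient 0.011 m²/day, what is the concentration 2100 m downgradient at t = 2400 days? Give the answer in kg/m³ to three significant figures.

For an instantaneous plane source, C(x,t) = M/(n_e·A·√(4πDt)) · exp(−(x−vt)²/(4Dt)), with n_e·A the pore (flow) area.
Plume center vt = 0.87 × 2400 = 2088 m, so the well at 2100 m is 12 m downgradient of the peak.
√(4πDt) = 18.21 m, giving peak height M/(n_e·A·√(4πDt)) = 7.0/(0.35 × 150 × 18.21) = 0.007322 kg/m³.
(x−vt)²/(4Dt) = (12)²/(4 × 0.011 × 2400) = 1.364; exp(−1.364) = 0.2556.
C = 0.007322 × 0.2556 = 0.00187 kg/m³.

0.00187 kg/m³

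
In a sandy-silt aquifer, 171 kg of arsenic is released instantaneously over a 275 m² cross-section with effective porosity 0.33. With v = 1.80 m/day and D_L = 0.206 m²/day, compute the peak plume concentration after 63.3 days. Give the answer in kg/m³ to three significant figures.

0.147 kg/m³

The peak of an instantaneous 1D plume sits at x = vt; there the Gaussian factor is 1 and C_max = M/(n_e·A·√(4πDt)), where n_e·A is the pore area the mass is dissolved in.
√(4πDt) = √(4π × 0.206 × 63.3) = 12.80 m, so C_max = 171/(0.33 × 275 × 12.80) = 0.147 kg/m³.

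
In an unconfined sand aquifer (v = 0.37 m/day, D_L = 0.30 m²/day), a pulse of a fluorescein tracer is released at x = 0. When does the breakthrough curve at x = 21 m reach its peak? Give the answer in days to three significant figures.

54.6 days

For the 1D instantaneous-source solution, setting ∂C/∂t = 0 at fixed x gives v²t² + 2Dt − x² = 0, so t = (√(D² + v²x²) − D)/v².
√(D² + v²x²) = √(0.30² + 0.37² × 21²) = 7.776; v² = 0.1369.
t = (7.776 − 0.30)/0.1369 = 54.6 days (vs. the pure-advection estimate x/v = 56.8 d).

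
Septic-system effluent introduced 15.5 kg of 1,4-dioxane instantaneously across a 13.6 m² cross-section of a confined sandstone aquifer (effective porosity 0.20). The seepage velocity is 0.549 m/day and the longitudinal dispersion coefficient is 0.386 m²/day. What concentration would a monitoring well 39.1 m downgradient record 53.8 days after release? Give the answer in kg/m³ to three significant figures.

For an instantaneous plane source, C(x,t) = M/(n_e·A·√(4πDt)) · exp(−(x−vt)²/(4Dt)), with n_e·A the pore (flow) area.
Plume center vt = 0.549 × 53.8 = 29.5362 m, so the well at 39.1 m is 9.5638 m downgradient of the peak.
√(4πDt) = 16.15 m, giving peak height M/(n_e·A·√(4πDt)) = 15.5/(0.20 × 13.6 × 16.15) = 0.3529 kg/m³.
(x−vt)²/(4Dt) = (9.5638)²/(4 × 0.386 × 53.8) = 1.101; exp(−1.101) = 0.3325.
C = 0.3529 × 0.3325 = 0.117 kg/m³.

0.117 kg/m³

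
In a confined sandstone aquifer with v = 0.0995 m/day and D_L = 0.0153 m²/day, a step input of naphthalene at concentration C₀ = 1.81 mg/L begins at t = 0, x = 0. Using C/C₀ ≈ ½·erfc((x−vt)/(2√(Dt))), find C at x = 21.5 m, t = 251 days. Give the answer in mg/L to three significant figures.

For a continuous step input, C/C₀ ≈ ½·erfc((x−vt)/(2√(Dt))).
vt = 0.0995 × 251 = 24.9745 m and 2√(Dt) = 2√(0.0153 × 251) = 3.919 m.
Argument (x−vt)/(2√(Dt)) = (21.5 − 24.9745)/3.919 = -0.8866; ½·erfc(-0.8866) = 0.8951.
C = 1.81 × 0.8951 = 1.62 mg/L.

1.62 mg/L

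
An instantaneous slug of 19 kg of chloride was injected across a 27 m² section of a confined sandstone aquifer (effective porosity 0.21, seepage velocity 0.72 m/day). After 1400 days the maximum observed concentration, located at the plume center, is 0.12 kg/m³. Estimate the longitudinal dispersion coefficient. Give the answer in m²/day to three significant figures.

0.0443 m²/day

At the plume center C_max = M/(n_e·A·√(4πDt)), so D = M²/(4πt·(n_e·A·C_max)²).
n_e·A·C_max = 0.21 × 27 × 0.12 = 0.6804 kg/m.
D = 19²/(4π × 1400 × 0.6804²) = 0.0443 m²/day.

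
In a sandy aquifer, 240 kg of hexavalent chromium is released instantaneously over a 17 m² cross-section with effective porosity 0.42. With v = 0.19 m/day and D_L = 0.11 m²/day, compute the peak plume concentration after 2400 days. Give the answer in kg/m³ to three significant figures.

The peak of an instantaneous 1D plume sits at x = vt; there the Gaussian factor is 1 and C_max = M/(n_e·A·√(4πDt)), where n_e·A is the pore area the mass is dissolved in.
√(4πDt) = √(4π × 0.11 × 2400) = 57.60 m, so C_max = 240/(0.42 × 17 × 57.60) = 0.584 kg/m³.

0.584 kg/m³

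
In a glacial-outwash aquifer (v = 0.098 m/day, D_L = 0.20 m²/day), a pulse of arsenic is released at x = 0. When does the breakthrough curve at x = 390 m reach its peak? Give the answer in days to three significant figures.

For the 1D instantaneous-source solution, setting ∂C/∂t = 0 at fixed x gives v²t² + 2Dt − x² = 0, so t = (√(D² + v²x²) − D)/v².
√(D² + v²x²) = √(0.20² + 0.098² × 390²) = 38.22; v² = 0.009604.
t = (38.22 − 0.20)/0.009604 = 3960 days (vs. the pure-advection estimate x/v = 3980 d).

3960 days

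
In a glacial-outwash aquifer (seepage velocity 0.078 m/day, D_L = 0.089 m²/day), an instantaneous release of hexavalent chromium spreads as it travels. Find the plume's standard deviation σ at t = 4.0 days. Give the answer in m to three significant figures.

0.844 m

Dispersive spreading gives a Gaussian with σ² = 2Dt; advection only shifts the center.
σ = √(2 × 0.089 × 4.0) = 0.844 m.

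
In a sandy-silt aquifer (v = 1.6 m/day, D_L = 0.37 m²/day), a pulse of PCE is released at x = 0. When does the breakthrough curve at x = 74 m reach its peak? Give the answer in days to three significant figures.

46.1 days

For the 1D instantaneous-source solution, setting ∂C/∂t = 0 at fixed x gives v²t² + 2Dt − x² = 0, so t = (√(D² + v²x²) − D)/v².
√(D² + v²x²) = √(0.37² + 1.6² × 74²) = 118.4; v² = 2.56.
t = (118.4 − 0.37)/2.56 = 46.1 days (vs. the pure-advection estimate x/v = 46.2 d).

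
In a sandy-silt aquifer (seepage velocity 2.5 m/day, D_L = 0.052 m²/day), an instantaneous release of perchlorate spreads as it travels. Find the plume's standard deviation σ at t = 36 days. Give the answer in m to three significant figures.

1.93 m

Dispersive spreading gives a Gaussian with σ² = 2Dt; advection only shifts the center.
σ = √(2 × 0.052 × 36) = 1.93 m.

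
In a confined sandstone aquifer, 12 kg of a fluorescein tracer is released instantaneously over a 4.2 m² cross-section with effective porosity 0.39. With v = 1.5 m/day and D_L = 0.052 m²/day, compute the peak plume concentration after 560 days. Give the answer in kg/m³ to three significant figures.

0.383 kg/m³

The peak of an instantaneous 1D plume sits at x = vt; there the Gaussian factor is 1 and C_max = M/(n_e·A·√(4πDt)), where n_e·A is the pore area the mass is dissolved in.
√(4πDt) = √(4π × 0.052 × 560) = 19.13 m, so C_max = 12/(0.39 × 4.2 × 19.13) = 0.383 kg/m³.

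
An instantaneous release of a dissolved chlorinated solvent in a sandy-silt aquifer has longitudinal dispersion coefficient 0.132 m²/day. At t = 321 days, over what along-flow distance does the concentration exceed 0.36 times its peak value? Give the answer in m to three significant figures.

The plume is Gaussian with σ = √(2Dt) = √(2 × 0.132 × 321) = 9.206 m.
C/C_peak = exp(−Δx²/(2σ²)) = 0.36 ⇒ Δx = σ·√(−2 ln 0.36) = 9.206 × 1.429 = 13.16 m.
Width = 2Δx = 26.3 m.

26.3 m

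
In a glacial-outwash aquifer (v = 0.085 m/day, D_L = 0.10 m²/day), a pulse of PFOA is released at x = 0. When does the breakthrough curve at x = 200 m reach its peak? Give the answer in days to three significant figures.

For the 1D instantaneous-source solution, setting ∂C/∂t = 0 at fixed x gives v²t² + 2Dt − x² = 0, so t = (√(D² + v²x²) − D)/v².
√(D² + v²x²) = √(0.10² + 0.085² × 200²) = 17.00; v² = 0.007225.
t = (17.00 − 0.10)/0.007225 = 2340 days (vs. the pure-advection estimate x/v = 2350 d).

2340 days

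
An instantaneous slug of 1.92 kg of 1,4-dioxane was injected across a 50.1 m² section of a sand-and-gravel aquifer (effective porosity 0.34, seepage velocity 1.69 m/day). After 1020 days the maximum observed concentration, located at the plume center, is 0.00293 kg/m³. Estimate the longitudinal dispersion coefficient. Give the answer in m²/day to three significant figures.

0.115 m²/day

At the plume center C_max = M/(n_e·A·√(4πDt)), so D = M²/(4πt·(n_e·A·C_max)²).
n_e·A·C_max = 0.34 × 50.1 × 0.00293 = 0.04991 kg/m.
D = 1.92²/(4π × 1020 × 0.04991²) = 0.115 m²/day.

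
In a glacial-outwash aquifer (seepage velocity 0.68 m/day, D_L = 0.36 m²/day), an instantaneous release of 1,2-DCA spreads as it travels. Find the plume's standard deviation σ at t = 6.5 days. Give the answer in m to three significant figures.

Dispersive spreading gives a Gaussian with σ² = 2Dt; advection only shifts the center.
σ = √(2 × 0.36 × 6.5) = 2.16 m.

2.16 m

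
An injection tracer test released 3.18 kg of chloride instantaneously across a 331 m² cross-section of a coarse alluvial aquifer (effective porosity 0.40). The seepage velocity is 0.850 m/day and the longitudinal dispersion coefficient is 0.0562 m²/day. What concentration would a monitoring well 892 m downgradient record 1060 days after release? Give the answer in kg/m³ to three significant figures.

For an instantaneous plane source, C(x,t) = M/(n_e·A·√(4πDt)) · exp(−(x−vt)²/(4Dt)), with n_e·A the pore (flow) area.
Plume center vt = 0.850 × 1060 = 901 m, so the well at 892 m is 9 m upgradient of the peak.
√(4πDt) = 27.36 m, giving peak height M/(n_e·A·√(4πDt)) = 3.18/(0.40 × 331 × 27.36) = 0.0008779 kg/m³.
(x−vt)²/(4Dt) = (-9)²/(4 × 0.0562 × 1060) = 0.3399; exp(−0.3399) = 0.7118.
C = 0.0008779 × 0.7118 = 0.000625 kg/m³.

0.000625 kg/m³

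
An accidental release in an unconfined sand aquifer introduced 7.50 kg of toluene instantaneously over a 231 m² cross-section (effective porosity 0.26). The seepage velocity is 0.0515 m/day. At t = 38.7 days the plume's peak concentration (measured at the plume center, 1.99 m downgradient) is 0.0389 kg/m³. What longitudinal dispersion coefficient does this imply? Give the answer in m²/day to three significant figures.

0.0212 m²/day

At the plume center C_max = M/(n_e·A·√(4πDt)), so D = M²/(4πt·(n_e·A·C_max)²).
n_e·A·C_max = 0.26 × 231 × 0.0389 = 2.336 kg/m.
D = 7.50²/(4π × 38.7 × 2.336²) = 0.0212 m²/day.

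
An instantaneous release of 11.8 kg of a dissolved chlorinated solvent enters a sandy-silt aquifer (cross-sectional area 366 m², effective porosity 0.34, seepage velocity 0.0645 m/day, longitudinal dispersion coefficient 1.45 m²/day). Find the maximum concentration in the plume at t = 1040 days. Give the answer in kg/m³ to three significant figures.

The peak of an instantaneous 1D plume sits at x = vt; there the Gaussian factor is 1 and C_max = M/(n_e·A·√(4πDt)), where n_e·A is the pore area the mass is dissolved in.
√(4πDt) = √(4π × 1.45 × 1040) = 137.7 m, so C_max = 11.8/(0.34 × 366 × 137.7) = 0.000689 kg/m³.

0.000689 kg/m³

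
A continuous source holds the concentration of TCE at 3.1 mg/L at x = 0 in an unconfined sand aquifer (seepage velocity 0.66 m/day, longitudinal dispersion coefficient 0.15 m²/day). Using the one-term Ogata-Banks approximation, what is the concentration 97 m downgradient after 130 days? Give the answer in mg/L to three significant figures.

For a continuous step input, C/C₀ ≈ ½·erfc((x−vt)/(2√(Dt))).
vt = 0.66 × 130 = 85.8 m and 2√(Dt) = 2√(0.15 × 130) = 8.832 m.
Argument (x−vt)/(2√(Dt)) = (97 − 85.8)/8.832 = 1.268; ½·erfc(1.268) = 0.03647.
C = 3.1 × 0.03647 = 0.113 mg/L.

0.113 mg/L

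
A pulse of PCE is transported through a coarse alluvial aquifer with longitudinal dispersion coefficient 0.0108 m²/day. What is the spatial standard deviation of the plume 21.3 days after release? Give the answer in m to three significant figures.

0.678 m

Dispersive spreading gives a Gaussian with σ² = 2Dt; advection only shifts the center.
σ = √(2 × 0.0108 × 21.3) = 0.678 m.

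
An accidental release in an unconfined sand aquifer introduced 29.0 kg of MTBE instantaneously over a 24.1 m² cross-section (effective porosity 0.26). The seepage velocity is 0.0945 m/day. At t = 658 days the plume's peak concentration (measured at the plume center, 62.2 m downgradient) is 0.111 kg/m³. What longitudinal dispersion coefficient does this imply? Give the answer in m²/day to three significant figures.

At the plume center C_max = M/(n_e·A·√(4πDt)), so D = M²/(4πt·(n_e·A·C_max)²).
n_e·A·C_max = 0.26 × 24.1 × 0.111 = 0.6955 kg/m.
D = 29.0²/(4π × 658 × 0.6955²) = 0.210 m²/day.

0.210 m²/day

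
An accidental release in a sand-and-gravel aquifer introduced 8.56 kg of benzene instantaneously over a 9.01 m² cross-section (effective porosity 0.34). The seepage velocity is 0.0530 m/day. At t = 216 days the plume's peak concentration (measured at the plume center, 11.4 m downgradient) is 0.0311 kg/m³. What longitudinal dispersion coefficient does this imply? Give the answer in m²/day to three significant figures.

At the plume center C_max = M/(n_e·A·√(4πDt)), so D = M²/(4πt·(n_e·A·C_max)²).
n_e·A·C_max = 0.34 × 9.01 × 0.0311 = 0.09527 kg/m.
D = 8.56²/(4π × 216 × 0.09527²) = 2.97 m²/day.

2.97 m²/day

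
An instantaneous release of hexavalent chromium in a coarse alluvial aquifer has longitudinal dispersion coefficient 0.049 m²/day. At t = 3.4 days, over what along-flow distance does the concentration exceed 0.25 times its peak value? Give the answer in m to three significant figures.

The plume is Gaussian with σ = √(2Dt) = √(2 × 0.049 × 3.4) = 0.5772 m.
C/C_peak = exp(−Δx²/(2σ²)) = 0.25 ⇒ Δx = σ·√(−2 ln 0.25) = 0.5772 × 1.665 = 0.9610 m.
Width = 2Δx = 1.92 m.

1.92 m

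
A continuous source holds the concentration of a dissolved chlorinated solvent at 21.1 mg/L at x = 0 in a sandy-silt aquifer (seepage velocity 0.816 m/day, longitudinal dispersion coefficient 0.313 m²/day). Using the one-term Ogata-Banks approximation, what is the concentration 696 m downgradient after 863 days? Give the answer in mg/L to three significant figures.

13.5 mg/L

For a continuous step input, C/C₀ ≈ ½·erfc((x−vt)/(2√(Dt))).
vt = 0.816 × 863 = 704.208 m and 2√(Dt) = 2√(0.313 × 863) = 32.87 m.
Argument (x−vt)/(2√(Dt)) = (696 − 704.208)/32.87 = -0.2497; ½·erfc(-0.2497) = 0.6380.
C = 21.1 × 0.6380 = 13.5 mg/L.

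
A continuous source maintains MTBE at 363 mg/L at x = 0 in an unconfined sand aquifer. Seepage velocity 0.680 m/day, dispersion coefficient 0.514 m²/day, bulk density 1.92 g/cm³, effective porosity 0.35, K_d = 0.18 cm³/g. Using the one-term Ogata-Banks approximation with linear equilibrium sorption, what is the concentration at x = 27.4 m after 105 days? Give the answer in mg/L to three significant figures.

Retardation factor R = 1 + ρ_b·K_d/n = 1 + 1.92 × 0.18/0.35 = 1.987.
Sorption retards both mechanisms: v_R = v/R = 0.3422 m/day, D_R = D/R = 0.2587 m²/day.
v_R·t = 0.3422 × 105 = 35.931 m; 2√(D_R t) = 10.42 m; argument = (27.4 − 35.931)/10.42 = -0.8187.
C = C₀ × ½·erfc(-0.8187) = 363 × 0.8765 = 318 mg/L.

318 mg/L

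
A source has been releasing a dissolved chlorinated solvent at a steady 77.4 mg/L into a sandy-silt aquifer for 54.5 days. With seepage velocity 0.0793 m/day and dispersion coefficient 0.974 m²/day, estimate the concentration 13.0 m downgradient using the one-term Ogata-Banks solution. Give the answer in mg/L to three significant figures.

15.5 mg/L

For a continuous step input, C/C₀ ≈ ½·erfc((x−vt)/(2√(Dt))).
vt = 0.0793 × 54.5 = 4.32185 m and 2√(Dt) = 2√(0.974 × 54.5) = 14.57 m.
Argument (x−vt)/(2√(Dt)) = (13.0 − 4.32185)/14.57 = 0.5956; ½·erfc(0.5956) = 0.1998.
C = 77.4 × 0.1998 = 15.5 mg/L.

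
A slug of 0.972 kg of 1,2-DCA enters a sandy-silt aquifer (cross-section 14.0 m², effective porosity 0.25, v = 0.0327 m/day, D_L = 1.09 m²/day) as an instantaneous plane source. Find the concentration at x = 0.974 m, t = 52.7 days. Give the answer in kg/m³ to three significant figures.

0.0103 kg/m³

For an instantaneous plane source, C(x,t) = M/(n_e·A·√(4πDt)) · exp(−(x−vt)²/(4Dt)), with n_e·A the pore (flow) area.
Plume center vt = 0.0327 × 52.7 = 1.72329 m, so the well at 0.974 m is 0.74929 m upgradient of the peak.
√(4πDt) = 26.87 m, giving peak height M/(n_e·A·√(4πDt)) = 0.972/(0.25 × 14.0 × 26.87) = 0.01034 kg/m³.
(x−vt)²/(4Dt) = (-0.74929)²/(4 × 1.09 × 52.7) = 0.002443; exp(−0.002443) = 0.9976.
C = 0.01034 × 0.9976 = 0.0103 kg/m³.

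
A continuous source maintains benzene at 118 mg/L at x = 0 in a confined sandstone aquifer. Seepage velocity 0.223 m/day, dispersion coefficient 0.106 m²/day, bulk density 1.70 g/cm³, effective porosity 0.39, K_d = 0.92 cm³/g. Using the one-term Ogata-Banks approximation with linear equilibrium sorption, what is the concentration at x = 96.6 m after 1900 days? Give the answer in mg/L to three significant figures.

Retardation factor R = 1 + ρ_b·K_d/n = 1 + 1.70 × 0.92/0.39 = 5.010.
Sorption retards both mechanisms: v_R = v/R = 0.04451 m/day, D_R = D/R = 0.02116 m²/day.
v_R·t = 0.04451 × 1900 = 84.569 m; 2√(D_R t) = 12.68 m; argument = (96.6 − 84.569)/12.68 = 0.9488.
C = C₀ × ½·erfc(0.9488) = 118 × 0.08983 = 10.6 mg/L.

10.6 mg/L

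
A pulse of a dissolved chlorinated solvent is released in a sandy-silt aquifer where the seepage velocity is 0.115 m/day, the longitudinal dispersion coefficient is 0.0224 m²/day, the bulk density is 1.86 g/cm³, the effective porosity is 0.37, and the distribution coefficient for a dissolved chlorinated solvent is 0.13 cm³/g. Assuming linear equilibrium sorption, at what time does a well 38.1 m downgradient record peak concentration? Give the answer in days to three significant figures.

545 days

Retardation factor R = 1 + ρ_b·K_d/n = 1 + 1.86 × 0.13/0.37 = 1.654.
Sorption retards both mechanisms: v_R = v/R = 0.06953 m/day, D_R = D/R = 0.01354 m²/day.
Peak time from v_R²t² + 2D_R t − x² = 0: t = (√(D_R² + v_R²x²) − D_R)/v_R².
√(D_R² + v_R²x²) = √(0.01354² + 0.06953² × 38.1²) = 2.649; v_R² = 0.004834.
t = (2.649 − 0.01354)/0.004834 = 545 days.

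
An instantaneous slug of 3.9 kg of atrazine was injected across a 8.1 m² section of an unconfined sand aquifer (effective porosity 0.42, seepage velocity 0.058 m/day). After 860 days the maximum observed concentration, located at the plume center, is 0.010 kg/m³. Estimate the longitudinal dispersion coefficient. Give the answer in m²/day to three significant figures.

1.22 m²/day

At the plume center C_max = M/(n_e·A·√(4πDt)), so D = M²/(4πt·(n_e·A·C_max)²).
n_e·A·C_max = 0.42 × 8.1 × 0.010 = 0.03402 kg/m.
D = 3.9²/(4π × 860 × 0.03402²) = 1.22 m²/day.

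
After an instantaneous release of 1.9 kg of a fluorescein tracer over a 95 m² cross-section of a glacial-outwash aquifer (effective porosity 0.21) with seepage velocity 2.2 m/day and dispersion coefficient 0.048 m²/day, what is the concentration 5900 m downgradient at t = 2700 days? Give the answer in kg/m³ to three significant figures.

0.000108 kg/m³

For an instantaneous plane source, C(x,t) = M/(n_e·A·√(4πDt)) · exp(−(x−vt)²/(4Dt)), with n_e·A the pore (flow) area.
Plume center vt = 2.2 × 2700 = 5940 m, so the well at 5900 m is 40 m upgradient of the peak.
√(4πDt) = 40.36 m, giving peak height M/(n_e·A·√(4πDt)) = 1.9/(0.21 × 95 × 40.36) = 0.002360 kg/m³.
(x−vt)²/(4Dt) = (-40)²/(4 × 0.048 × 2700) = 3.086; exp(−3.086) = 0.04568.
C = 0.002360 × 0.04568 = 0.000108 kg/m³.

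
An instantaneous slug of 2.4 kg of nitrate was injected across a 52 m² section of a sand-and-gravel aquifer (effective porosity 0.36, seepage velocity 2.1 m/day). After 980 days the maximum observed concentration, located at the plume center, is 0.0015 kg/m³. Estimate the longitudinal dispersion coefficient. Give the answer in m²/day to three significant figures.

0.593 m²/day

At the plume center C_max = M/(n_e·A·√(4πDt)), so D = M²/(4πt·(n_e·A·C_max)²).
n_e·A·C_max = 0.36 × 52 × 0.0015 = 0.02808 kg/m.
D = 2.4²/(4π × 980 × 0.02808²) = 0.593 m²/day.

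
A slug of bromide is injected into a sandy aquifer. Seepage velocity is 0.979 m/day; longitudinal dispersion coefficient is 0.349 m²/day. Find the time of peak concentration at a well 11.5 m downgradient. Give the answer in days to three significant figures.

For the 1D instantaneous-source solution, setting ∂C/∂t = 0 at fixed x gives v²t² + 2Dt − x² = 0, so t = (√(D² + v²x²) − D)/v².
√(D² + v²x²) = √(0.349² + 0.979² × 11.5²) = 11.26; v² = 0.958441.
t = (11.26 − 0.349)/0.958441 = 11.4 days (vs. the pure-advection estimate x/v = 11.7 d).

11.4 days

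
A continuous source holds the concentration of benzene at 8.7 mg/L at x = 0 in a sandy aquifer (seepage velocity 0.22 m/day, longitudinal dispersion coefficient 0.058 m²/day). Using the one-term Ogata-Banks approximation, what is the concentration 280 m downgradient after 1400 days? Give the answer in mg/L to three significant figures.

For a continuous step input, C/C₀ ≈ ½·erfc((x−vt)/(2√(Dt))).
vt = 0.22 × 1400 = 308 m and 2√(Dt) = 2√(0.058 × 1400) = 18.02 m.
Argument (x−vt)/(2√(Dt)) = (280 − 308)/18.02 = -1.554; ½·erfc(-1.554) = 0.9860.
C = 8.7 × 0.9860 = 8.58 mg/L.

8.58 mg/L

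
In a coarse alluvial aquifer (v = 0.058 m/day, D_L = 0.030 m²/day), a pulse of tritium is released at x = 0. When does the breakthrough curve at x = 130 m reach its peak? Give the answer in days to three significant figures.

For the 1D instantaneous-source solution, setting ∂C/∂t = 0 at fixed x gives v²t² + 2Dt − x² = 0, so t = (√(D² + v²x²) − D)/v².
√(D² + v²x²) = √(0.030² + 0.058² × 130²) = 7.540; v² = 0.003364.
t = (7.540 − 0.030)/0.003364 = 2230 days (vs. the pure-advection estimate x/v = 2240 d).

2230 days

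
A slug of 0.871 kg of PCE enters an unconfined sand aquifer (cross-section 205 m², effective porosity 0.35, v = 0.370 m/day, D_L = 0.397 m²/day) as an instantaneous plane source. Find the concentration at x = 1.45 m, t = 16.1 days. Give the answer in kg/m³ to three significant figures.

0.000612 kg/m³

For an instantaneous plane source, C(x,t) = M/(n_e·A·√(4πDt)) · exp(−(x−vt)²/(4Dt)), with n_e·A the pore (flow) area.
Plume center vt = 0.370 × 16.1 = 5.957 m, so the well at 1.45 m is 4.507 m upgradient of the peak.
√(4πDt) = 8.962 m, giving peak height M/(n_e·A·√(4πDt)) = 0.871/(0.35 × 205 × 8.962) = 0.001355 kg/m³.
(x−vt)²/(4Dt) = (-4.507)²/(4 × 0.397 × 16.1) = 0.7945; exp(−0.7945) = 0.4518.
C = 0.001355 × 0.4518 = 0.000612 kg/m³.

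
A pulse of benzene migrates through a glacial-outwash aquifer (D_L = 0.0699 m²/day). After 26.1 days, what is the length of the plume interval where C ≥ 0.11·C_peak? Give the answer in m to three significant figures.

8.03 m

The plume is Gaussian with σ = √(2Dt) = √(2 × 0.0699 × 26.1) = 1.910 m.
C/C_peak = exp(−Δx²/(2σ²)) = 0.11 ⇒ Δx = σ·√(−2 ln 0.11) = 1.910 × 2.101 = 4.013 m.
Width = 2Δx = 8.03 m.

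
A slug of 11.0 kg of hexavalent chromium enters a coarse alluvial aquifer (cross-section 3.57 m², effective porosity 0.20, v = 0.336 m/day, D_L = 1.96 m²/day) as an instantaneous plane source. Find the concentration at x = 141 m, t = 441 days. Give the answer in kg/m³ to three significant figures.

0.146 kg/m³

For an instantaneous plane source, C(x,t) = M/(n_e·A·√(4πDt)) · exp(−(x−vt)²/(4Dt)), with n_e·A the pore (flow) area.
Plume center vt = 0.336 × 441 = 148.176 m, so the well at 141 m is 7.176 m upgradient of the peak.
√(4πDt) = 104.2 m, giving peak height M/(n_e·A·√(4πDt)) = 11.0/(0.20 × 3.57 × 104.2) = 0.1479 kg/m³.
(x−vt)²/(4Dt) = (-7.176)²/(4 × 1.96 × 441) = 0.01489; exp(−0.01489) = 0.9852.
C = 0.1479 × 0.9852 = 0.146 kg/m³.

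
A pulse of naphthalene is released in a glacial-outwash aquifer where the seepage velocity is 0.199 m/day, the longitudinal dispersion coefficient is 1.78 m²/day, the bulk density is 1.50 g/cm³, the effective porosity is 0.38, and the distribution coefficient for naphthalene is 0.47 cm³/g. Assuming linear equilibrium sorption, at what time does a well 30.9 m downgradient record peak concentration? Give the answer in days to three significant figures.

333 days

Retardation factor R = 1 + ρ_b·K_d/n = 1 + 1.50 × 0.47/0.38 = 2.855.
Sorption retards both mechanisms: v_R = v/R = 0.06970 m/day, D_R = D/R = 0.6235 m²/day.
Peak time from v_R²t² + 2D_R t − x² = 0: t = (√(D_R² + v_R²x²) − D_R)/v_R².
√(D_R² + v_R²x²) = √(0.6235² + 0.06970² × 30.9²) = 2.242; v_R² = 0.004858.
t = (2.242 − 0.6235)/0.004858 = 333 days.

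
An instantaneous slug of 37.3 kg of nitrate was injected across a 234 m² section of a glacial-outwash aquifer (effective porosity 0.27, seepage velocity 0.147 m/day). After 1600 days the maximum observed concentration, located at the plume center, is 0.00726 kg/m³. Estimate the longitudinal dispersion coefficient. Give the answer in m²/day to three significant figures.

0.329 m²/day

At the plume center C_max = M/(n_e·A·√(4πDt)), so D = M²/(4πt·(n_e·A·C_max)²).
n_e·A·C_max = 0.27 × 234 × 0.00726 = 0.4587 kg/m.
D = 37.3²/(4π × 1600 × 0.4587²) = 0.329 m²/day.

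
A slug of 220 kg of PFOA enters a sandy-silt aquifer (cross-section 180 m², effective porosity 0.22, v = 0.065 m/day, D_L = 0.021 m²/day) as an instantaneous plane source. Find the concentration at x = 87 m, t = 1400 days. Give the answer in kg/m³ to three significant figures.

For an instantaneous plane source, C(x,t) = M/(n_e·A·√(4πDt)) · exp(−(x−vt)²/(4Dt)), with n_e·A the pore (flow) area.
Plume center vt = 0.065 × 1400 = 91 m, so the well at 87 m is 4 m upgradient of the peak.
√(4πDt) = 19.22 m, giving peak height M/(n_e·A·√(4πDt)) = 220/(0.22 × 180 × 19.22) = 0.2891 kg/m³.
(x−vt)²/(4Dt) = (-4)²/(4 × 0.021 × 1400) = 0.1361; exp(−0.1361) = 0.8728.
C = 0.2891 × 0.8728 = 0.252 kg/m³.

0.252 kg/m³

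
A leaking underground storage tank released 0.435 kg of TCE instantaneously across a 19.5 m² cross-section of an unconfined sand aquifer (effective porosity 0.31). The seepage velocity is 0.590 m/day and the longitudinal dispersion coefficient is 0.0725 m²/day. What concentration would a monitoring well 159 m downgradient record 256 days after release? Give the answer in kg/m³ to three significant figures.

For an instantaneous plane source, C(x,t) = M/(n_e·A·√(4πDt)) · exp(−(x−vt)²/(4Dt)), with n_e·A the pore (flow) area.
Plume center vt = 0.590 × 256 = 151.04 m, so the well at 159 m is 7.96 m downgradient of the peak.
√(4πDt) = 15.27 m, giving peak height M/(n_e·A·√(4πDt)) = 0.435/(0.31 × 19.5 × 15.27) = 0.004713 kg/m³.
(x−vt)²/(4Dt) = (7.96)²/(4 × 0.0725 × 256) = 0.8535; exp(−0.8535) = 0.4259.
C = 0.004713 × 0.4259 = 0.00201 kg/m³.

0.00201 kg/m³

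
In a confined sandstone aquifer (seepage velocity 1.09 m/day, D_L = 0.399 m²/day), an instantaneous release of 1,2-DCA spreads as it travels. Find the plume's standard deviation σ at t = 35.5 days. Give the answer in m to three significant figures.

Dispersive spreading gives a Gaussian with σ² = 2Dt; advection only shifts the center.
σ = √(2 × 0.399 × 35.5) = 5.32 m.

5.32 m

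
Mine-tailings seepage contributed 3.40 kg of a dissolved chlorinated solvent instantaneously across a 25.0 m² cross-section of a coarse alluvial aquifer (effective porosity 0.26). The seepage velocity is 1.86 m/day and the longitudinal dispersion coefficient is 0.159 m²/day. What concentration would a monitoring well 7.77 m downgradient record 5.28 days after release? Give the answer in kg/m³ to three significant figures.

0.0460 kg/m³

For an instantaneous plane source, C(x,t) = M/(n_e·A·√(4πDt)) · exp(−(x−vt)²/(4Dt)), with n_e·A the pore (flow) area.
Plume center vt = 1.86 × 5.28 = 9.8208 m, so the well at 7.77 m is 2.0508 m upgradient of the peak.
√(4πDt) = 3.248 m, giving peak height M/(n_e·A·√(4πDt)) = 3.40/(0.26 × 25.0 × 3.248) = 0.1610 kg/m³.
(x−vt)²/(4Dt) = (-2.0508)²/(4 × 0.159 × 5.28) = 1.252; exp(−1.252) = 0.2859.
C = 0.1610 × 0.2859 = 0.0460 kg/m³.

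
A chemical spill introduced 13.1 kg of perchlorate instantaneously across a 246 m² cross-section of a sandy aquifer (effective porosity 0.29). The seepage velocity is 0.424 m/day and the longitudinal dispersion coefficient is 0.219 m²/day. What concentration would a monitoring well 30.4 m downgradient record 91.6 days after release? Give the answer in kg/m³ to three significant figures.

0.00476 kg/m³

For an instantaneous plane source, C(x,t) = M/(n_e·A·√(4πDt)) · exp(−(x−vt)²/(4Dt)), with n_e·A the pore (flow) area.
Plume center vt = 0.424 × 91.6 = 38.8384 m, so the well at 30.4 m is 8.4384 m upgradient of the peak.
√(4πDt) = 15.88 m, giving peak height M/(n_e·A·√(4πDt)) = 13.1/(0.29 × 246 × 15.88) = 0.01156 kg/m³.
(x−vt)²/(4Dt) = (-8.4384)²/(4 × 0.219 × 91.6) = 0.8874; exp(−0.8874) = 0.4117.
C = 0.01156 × 0.4117 = 0.00476 kg/m³.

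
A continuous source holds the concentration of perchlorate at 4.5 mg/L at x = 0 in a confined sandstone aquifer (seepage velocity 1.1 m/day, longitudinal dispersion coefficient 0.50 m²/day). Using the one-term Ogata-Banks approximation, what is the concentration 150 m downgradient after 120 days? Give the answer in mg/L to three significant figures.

0.226 mg/L

For a continuous step input, C/C₀ ≈ ½·erfc((x−vt)/(2√(Dt))).
vt = 1.1 × 120 = 132 m and 2√(Dt) = 2√(0.50 × 120) = 15.49 m.
Argument (x−vt)/(2√(Dt)) = (150 − 132)/15.49 = 1.162; ½·erfc(1.162) = 0.05016.
C = 4.5 × 0.05016 = 0.226 mg/L.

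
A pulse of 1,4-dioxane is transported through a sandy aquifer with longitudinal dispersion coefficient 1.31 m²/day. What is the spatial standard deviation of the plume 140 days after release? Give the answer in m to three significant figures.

Dispersive spreading gives a Gaussian with σ² = 2Dt; advection only shifts the center.
σ = √(2 × 1.31 × 140) = 19.2 m.

19.2 m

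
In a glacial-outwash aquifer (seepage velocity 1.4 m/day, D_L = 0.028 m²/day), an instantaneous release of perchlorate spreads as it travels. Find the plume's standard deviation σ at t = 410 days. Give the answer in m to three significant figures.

Dispersive spreading gives a Gaussian with σ² = 2Dt; advection only shifts the center.
σ = √(2 × 0.028 × 410) = 4.79 m.

4.79 m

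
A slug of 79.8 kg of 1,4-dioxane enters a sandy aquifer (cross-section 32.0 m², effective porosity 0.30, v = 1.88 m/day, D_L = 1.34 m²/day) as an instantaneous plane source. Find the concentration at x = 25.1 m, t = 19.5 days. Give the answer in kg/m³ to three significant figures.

0.128 kg/m³

For an instantaneous plane source, C(x,t) = M/(n_e·A·√(4πDt)) · exp(−(x−vt)²/(4Dt)), with n_e·A the pore (flow) area.
Plume center vt = 1.88 × 19.5 = 36.66 m, so the well at 25.1 m is 11.56 m upgradient of the peak.
√(4πDt) = 18.12 m, giving peak height M/(n_e·A·√(4πDt)) = 79.8/(0.30 × 32.0 × 18.12) = 0.4587 kg/m³.
(x−vt)²/(4Dt) = (-11.56)²/(4 × 1.34 × 19.5) = 1.279; exp(−1.279) = 0.2783.
C = 0.4587 × 0.2783 = 0.128 kg/m³.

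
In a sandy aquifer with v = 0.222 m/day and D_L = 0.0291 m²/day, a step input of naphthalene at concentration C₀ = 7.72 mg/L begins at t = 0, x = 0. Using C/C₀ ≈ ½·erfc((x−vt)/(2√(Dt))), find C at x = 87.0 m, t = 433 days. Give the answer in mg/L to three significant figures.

7.45 mg/L

For a continuous step input, C/C₀ ≈ ½·erfc((x−vt)/(2√(Dt))).
vt = 0.222 × 433 = 96.126 m and 2√(Dt) = 2√(0.0291 × 433) = 7.099 m.
Argument (x−vt)/(2√(Dt)) = (87.0 − 96.126)/7.099 = -1.286; ½·erfc(-1.286) = 0.9655.
C = 7.72 × 0.9655 = 7.45 mg/L.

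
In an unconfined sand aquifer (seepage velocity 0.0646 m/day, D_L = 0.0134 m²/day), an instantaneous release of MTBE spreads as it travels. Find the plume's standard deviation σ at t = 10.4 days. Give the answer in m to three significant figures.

0.528 m

Dispersive spreading gives a Gaussian with σ² = 2Dt; advection only shifts the center.
σ = √(2 × 0.0134 × 10.4) = 0.528 m.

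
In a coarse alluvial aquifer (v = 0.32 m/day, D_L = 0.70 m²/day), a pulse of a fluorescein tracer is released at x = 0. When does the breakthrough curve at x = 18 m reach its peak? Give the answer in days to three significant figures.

For the 1D instantaneous-source solution, setting ∂C/∂t = 0 at fixed x gives v²t² + 2Dt − x² = 0, so t = (√(D² + v²x²) − D)/v².
√(D² + v²x²) = √(0.70² + 0.32² × 18²) = 5.802; v² = 0.1024.
t = (5.802 − 0.70)/0.1024 = 49.8 days (vs. the pure-advection estimate x/v = 56.2 d).

49.8 days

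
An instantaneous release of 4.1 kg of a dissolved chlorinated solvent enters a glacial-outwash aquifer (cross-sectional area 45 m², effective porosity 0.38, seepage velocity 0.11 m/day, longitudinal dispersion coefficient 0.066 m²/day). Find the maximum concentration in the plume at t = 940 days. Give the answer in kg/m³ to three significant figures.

The peak of an instantaneous 1D plume sits at x = vt; there the Gaussian factor is 1 and C_max = M/(n_e·A·√(4πDt)), where n_e·A is the pore area the mass is dissolved in.
√(4πDt) = √(4π × 0.066 × 940) = 27.92 m, so C_max = 4.1/(0.38 × 45 × 27.92) = 0.00859 kg/m³.

0.00859 kg/m³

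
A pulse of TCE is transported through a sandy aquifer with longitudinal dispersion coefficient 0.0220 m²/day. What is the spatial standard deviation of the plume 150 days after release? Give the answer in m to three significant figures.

Dispersive spreading gives a Gaussian with σ² = 2Dt; advection only shifts the center.
σ = √(2 × 0.0220 × 150) = 2.57 m.

2.57 m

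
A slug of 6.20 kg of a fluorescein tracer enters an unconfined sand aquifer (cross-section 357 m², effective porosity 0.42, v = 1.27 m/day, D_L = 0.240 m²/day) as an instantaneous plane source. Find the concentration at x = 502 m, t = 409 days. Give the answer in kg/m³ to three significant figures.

For an instantaneous plane source, C(x,t) = M/(n_e·A·√(4πDt)) · exp(−(x−vt)²/(4Dt)), with n_e·A the pore (flow) area.
Plume center vt = 1.27 × 409 = 519.43 m, so the well at 502 m is 17.43 m upgradient of the peak.
√(4πDt) = 35.12 m, giving peak height M/(n_e·A·√(4πDt)) = 6.20/(0.42 × 357 × 35.12) = 0.001177 kg/m³.
(x−vt)²/(4Dt) = (-17.43)²/(4 × 0.240 × 409) = 0.7737; exp(−0.7737) = 0.4613.
C = 0.001177 × 0.4613 = 0.000543 kg/m³.

0.000543 kg/m³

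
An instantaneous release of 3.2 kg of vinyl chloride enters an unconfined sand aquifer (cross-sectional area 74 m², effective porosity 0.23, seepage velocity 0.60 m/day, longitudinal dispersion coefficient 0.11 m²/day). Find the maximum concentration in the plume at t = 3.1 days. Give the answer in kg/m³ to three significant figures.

The peak of an instantaneous 1D plume sits at x = vt; there the Gaussian factor is 1 and C_max = M/(n_e·A·√(4πDt)), where n_e·A is the pore area the mass is dissolved in.
√(4πDt) = √(4π × 0.11 × 3.1) = 2.070 m, so C_max = 3.2/(0.23 × 74 × 2.070) = 0.0908 kg/m³.

0.0908 kg/m³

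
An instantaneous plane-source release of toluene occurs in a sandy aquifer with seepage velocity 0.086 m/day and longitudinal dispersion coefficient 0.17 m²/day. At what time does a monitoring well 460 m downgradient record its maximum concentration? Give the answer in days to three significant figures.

5330 days

For the 1D instantaneous-source solution, setting ∂C/∂t = 0 at fixed x gives v²t² + 2Dt − x² = 0, so t = (√(D² + v²x²) − D)/v².
√(D² + v²x²) = √(0.17² + 0.086² × 460²) = 39.56; v² = 0.007396.
t = (39.56 − 0.17)/0.007396 = 5330 days (vs. the pure-advection estimate x/v = 5350 d).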